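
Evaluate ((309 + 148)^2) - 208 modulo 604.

309 + 148 = 457
(457)^2 ≡ 469 (mod 604)
469 - 208 = 261

261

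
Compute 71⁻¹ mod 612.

612 = 8·71 + 44
71 = 1·44 + 27
44 = 1·27 + 17
27 = 1·17 + 10
17 = 1·10 + 7
10 = 1·7 + 3
7 = 2·3 + 1
3 = 3·1 + 0
gcd(71, 612) = 1, so the inverse exists.
Back-substitute for 1:
1 = 1·7 − 2·3
  = −2·10 + 3·7
  = 3·17 − 5·10
  = −5·27 + 8·17
  = 8·44 − 13·27
  = −13·71 + 21·44
  = 21·612 − 181·71
So 71⁻¹ ≡ −181 ≡ 431 (mod 612).

431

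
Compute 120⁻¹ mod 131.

119

By the extended Euclidean algorithm:
131 = 1×120 + 11
120 = 10×11 + 10
11 = 1×10 + 1
10 = 10×1 + 0
gcd(120, 131) = 1, so the inverse exists.
Back-substitute for 1:
1 = 1×11 − 1×10
  = −1×120 + 11×11
  = 11×131 − 12×120
So 120⁻¹ ≡ −12 ≡ 119 (mod 131).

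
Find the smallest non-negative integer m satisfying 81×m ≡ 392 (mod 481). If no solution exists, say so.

gcd(81, 481) = 1, so a unique solution mod 481 exists.
81⁻¹ ≡ 386 (mod 481).
m ≡ 386×392 ≡ 278 (mod 481).

278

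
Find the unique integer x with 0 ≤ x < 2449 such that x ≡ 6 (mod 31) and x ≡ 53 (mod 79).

31⁻¹ mod 79: 31×51 ≡ 1 (mod 79), so 31⁻¹ ≡ 51.
x = 6 + 31×((53 − 6)×51 mod 79) = 6 + 31×27 = 843.

843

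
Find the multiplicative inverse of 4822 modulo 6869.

By the extended Euclidean algorithm:
6869 = 1·4822 + 2047
4822 = 2·2047 + 728
2047 = 2·728 + 591
728 = 1·591 + 137
591 = 4·137 + 43
137 = 3·43 + 8
43 = 5·8 + 3
8 = 2·3 + 2
3 = 1·2 + 1
2 = 2·1 + 0
gcd(4822, 6869) = 1, so the inverse exists.
Bézout: 1 = 1795·6869 − 2557·4822.
So 4822⁻¹ ≡ −2557 ≡ 4312 (mod 6869).

4312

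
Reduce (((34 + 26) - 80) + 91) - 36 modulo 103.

35

34 + 26 = 60
60 - 80 = -20 ≡ 83 (mod 103)
83 + 91 = 174 ≡ 71 (mod 103)
71 - 36 = 35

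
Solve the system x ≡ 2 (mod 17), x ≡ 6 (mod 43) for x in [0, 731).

393

17⁻¹ mod 43: 17*38 ≡ 1 (mod 43), so 17⁻¹ ≡ 38.
x = 2 + 17*((6 − 2)*38 mod 43) = 2 + 17*23 = 393.
Check: 393 mod 17 = 2, 393 mod 43 = 6. ✓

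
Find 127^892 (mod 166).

161

892 in binary is 1101111100, i.e. 892 = 512 + 256 + 64 + 32 + 16 + 8 + 4.
127^1 ≡ 127 (mod 166)
127^2 ≡ 127^2 = 16129 ≡ 27 (mod 166)
127^4 ≡ 27^2 = 729 ≡ 65 (mod 166)
127^8 ≡ 65^2 = 4225 ≡ 75 (mod 166)
127^16 ≡ 75^2 = 5625 ≡ 147 (mod 166)
127^32 ≡ 147^2 = 21609 ≡ 29 (mod 166)
127^64 ≡ 29^2 = 841 ≡ 11 (mod 166)
127^128 ≡ 11^2 = 121 (mod 166)
127^256 ≡ 121^2 = 14641 ≡ 33 (mod 166)
127^512 ≡ 33^2 = 1089 ≡ 93 (mod 166)
127^892 = 127^512 × 127^256 × 127^64 × 127^32 × 127^16 × 127^8 × 127^4 ≡ 93 × 33 × 11 × 29 × 147 × 75 × 65 (mod 166).
Accumulate the product:
93 × 33 = 3069 ≡ 81
81 × 11 = 891 ≡ 61
61 × 29 = 1769 ≡ 109
109 × 147 = 16023 ≡ 87
87 × 75 = 6525 ≡ 51
51 × 65 = 3315 ≡ 161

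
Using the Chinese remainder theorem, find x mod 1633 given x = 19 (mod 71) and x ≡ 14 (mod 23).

658

71⁻¹ mod 23: 71*12 ≡ 1 (mod 23), so 71⁻¹ ≡ 12.
x = 19 + 71*((14 − 19)*12 mod 23) = 19 + 71*9 = 658.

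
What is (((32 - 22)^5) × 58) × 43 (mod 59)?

38

32 - 22 = 10
(10)^5 ≡ 54 (mod 59)
54 × 58 = 3132 ≡ 5 (mod 59)
5 × 43 = 215 ≡ 38 (mod 59)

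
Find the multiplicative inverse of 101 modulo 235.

By the extended Euclidean algorithm:
235 = 2×101 + 33
101 = 3×33 + 2
33 = 16×2 + 1
2 = 2×1 + 0
gcd(101, 235) = 1, so the inverse exists.
Back-substitute for 1:
1 = 1×33 − 16×2
  = −16×101 + 49×33
  = 49×235 − 114×101
So 101⁻¹ ≡ −114 ≡ 121 (mod 235).

121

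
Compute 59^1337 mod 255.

By square-and-multiply:
1337 in binary is 10100111001, i.e. 1337 = 1024 + 256 + 32 + 16 + 8 + 1.
59^1 ≡ 59 (mod 255)
59^2 ≡ 59^2 = 3481 ≡ 166 (mod 255)
59^4 ≡ 166^2 = 27556 ≡ 16 (mod 255)
59^8 ≡ 16^2 = 256 ≡ 1 (mod 255)
59^16 ≡ 1^2 = 1 (mod 255)
59^32 ≡ 1^2 = 1 (mod 255)
59^64 ≡ 1^2 = 1 (mod 255)
59^128 ≡ 1^2 = 1 (mod 255)
59^256 ≡ 1^2 = 1 (mod 255)
59^512 ≡ 1^2 = 1 (mod 255)
59^1024 ≡ 1^2 = 1 (mod 255)
59^1337 = 59^1024 · 59^256 · 59^32 · 59^16 · 59^8 · 59^1 ≡ 1 · 1 · 1 · 1 · 1 · 59 (mod 255).
Accumulate the product:
1 · 1 = 1
1 · 1 = 1
1 · 1 = 1
1 · 1 = 1
1 · 59 = 59

59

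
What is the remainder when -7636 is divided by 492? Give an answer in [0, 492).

-7636 = -16*492 + 236, so -7636 ≡ 236 (mod 492).

236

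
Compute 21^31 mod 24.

21

31 in binary is 11111, i.e. 31 = 16 + 8 + 4 + 2 + 1.
21^1 ≡ 21 (mod 24)
21^2 ≡ 21^2 = 441 ≡ 9 (mod 24)
21^4 ≡ 9^2 = 81 ≡ 9 (mod 24)
21^8 ≡ 9^2 = 81 ≡ 9 (mod 24)
21^16 ≡ 9^2 = 81 ≡ 9 (mod 24)
21^31 = 21^16 · 21^8 · 21^4 · 21^2 · 21^1 ≡ 9 · 9 · 9 · 9 · 21 (mod 24).
Accumulate the product:
9 · 9 = 81 ≡ 9
9 · 9 = 81 ≡ 9
9 · 9 = 81 ≡ 9
9 · 21 = 189 ≡ 21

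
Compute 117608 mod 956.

117608 = 123·956 + 20, so 117608 ≡ 20 (mod 956).

20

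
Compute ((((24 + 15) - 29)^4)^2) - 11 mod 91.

24 + 15 = 39
39 - 29 = 10
(10)^4 ≡ 81 (mod 91)
(81)^2 ≡ 9 (mod 91)
9 - 11 = -2 ≡ 89 (mod 91)

89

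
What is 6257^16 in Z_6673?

6257^1 ≡ 6257 (mod 6673)
6257^2 ≡ 6257^2 = 39150049 ≡ 6231 (mod 6673)
6257^4 ≡ 6231^2 = 38825361 ≡ 1847 (mod 6673)
6257^8 ≡ 1847^2 = 3411409 ≡ 1506 (mod 6673)
6257^16 ≡ 1506^2 = 2268036 ≡ 5889 (mod 6673)
So 6257^16 ≡ 5889 (mod 6673).

5889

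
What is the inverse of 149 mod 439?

439 = 2×149 + 141
149 = 1×141 + 8
141 = 17×8 + 5
8 = 1×5 + 3
5 = 1×3 + 2
3 = 1×2 + 1
2 = 2×1 + 0
gcd(149, 439) = 1, so the inverse exists.
Bézout: 1 = −56×439 + 165×149.
So 149⁻¹ ≡ 165 (mod 439).

165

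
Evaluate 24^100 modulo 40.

By square-and-multiply:
24^1 ≡ 24 (mod 40)
24^2 ≡ 24^2 = 576 ≡ 16 (mod 40)
24^4 ≡ 16^2 = 256 ≡ 16 (mod 40)
24^8 ≡ 16^2 = 256 ≡ 16 (mod 40)
24^16 ≡ 16^2 = 256 ≡ 16 (mod 40)
24^32 ≡ 16^2 = 256 ≡ 16 (mod 40)
24^64 ≡ 16^2 = 256 ≡ 16 (mod 40)
24^100 = 24^64 × 24^32 × 24^4 ≡ 16 × 16 × 16 (mod 40).
Accumulate the product:
16 × 16 = 256 ≡ 16
16 × 16 = 256 ≡ 16

16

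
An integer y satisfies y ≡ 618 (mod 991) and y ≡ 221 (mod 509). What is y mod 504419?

991⁻¹ mod 509: 991·377 ≡ 1 (mod 509), so 991⁻¹ ≡ 377.
y = 618 + 991·((221 − 618)·377 mod 509) = 618 + 991·486 = 482244.

482244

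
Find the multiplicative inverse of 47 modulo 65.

18

65 = 1*47 + 18
47 = 2*18 + 11
18 = 1*11 + 7
11 = 1*7 + 4
7 = 1*4 + 3
4 = 1*3 + 1
3 = 3*1 + 0
gcd(47, 65) = 1, so the inverse exists.
Back-substitute for 1:
1 = 1*4 − 1*3
  = −1*7 + 2*4
  = 2*11 − 3*7
  = −3*18 + 5*11
  = 5*47 − 13*18
  = −13*65 + 18*47
So 47⁻¹ ≡ 18 (mod 65).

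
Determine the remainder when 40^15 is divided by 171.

145

40^1 ≡ 40 (mod 171)
40^2 ≡ 40^2 = 1600 ≡ 61 (mod 171)
40^4 ≡ 61^2 = 3721 ≡ 130 (mod 171)
40^8 ≡ 130^2 = 16900 ≡ 142 (mod 171)
40^15 = 40^8 · 40^4 · 40^2 · 40^1 ≡ 142 · 130 · 61 · 40 (mod 171).
Accumulate the product:
142 · 130 = 18460 ≡ 163
163 · 61 = 9943 ≡ 25
25 · 40 = 1000 ≡ 145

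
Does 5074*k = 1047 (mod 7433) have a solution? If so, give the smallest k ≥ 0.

2744

gcd(5074, 7433) = 1, so a unique solution mod 7433 exists.
5074⁻¹ ≡ 5533 (mod 7433).
k ≡ 5533*1047 ≡ 2744 (mod 7433).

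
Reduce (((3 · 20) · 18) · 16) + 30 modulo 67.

3 · 20 = 60
60 · 18 = 1080 ≡ 8 (mod 67)
8 · 16 = 128 ≡ 61 (mod 67)
61 + 30 = 91 ≡ 24 (mod 67)

24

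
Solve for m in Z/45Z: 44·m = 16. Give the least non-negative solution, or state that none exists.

29

gcd(44, 45) = 1, so a unique solution mod 45 exists.
44⁻¹ ≡ 44 (mod 45).
m ≡ 44·16 ≡ 29 (mod 45).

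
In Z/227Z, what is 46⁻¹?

153

Run the extended Euclidean algorithm:
227 = 4×46 + 43
46 = 1×43 + 3
43 = 14×3 + 1
3 = 3×1 + 0
gcd(46, 227) = 1, so the inverse exists.
Bézout: 1 = 15×227 − 74×46.
So 46⁻¹ ≡ −74 ≡ 153 (mod 227).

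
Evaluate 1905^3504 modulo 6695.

3504 in binary is 110110110000, i.e. 3504 = 2048 + 1024 + 256 + 128 + 32 + 16.
1905^1 ≡ 1905 (mod 6695)
1905^2 ≡ 1905^2 = 3629025 ≡ 335 (mod 6695)
1905^4 ≡ 335^2 = 112225 ≡ 5105 (mod 6695)
1905^8 ≡ 5105^2 = 26061025 ≡ 4085 (mod 6695)
1905^16 ≡ 4085^2 = 16687225 ≡ 3285 (mod 6695)
1905^32 ≡ 3285^2 = 10791225 ≡ 5580 (mod 6695)
1905^64 ≡ 5580^2 = 31136400 ≡ 4650 (mod 6695)
1905^128 ≡ 4650^2 = 21622500 ≡ 4345 (mod 6695)
1905^256 ≡ 4345^2 = 18879025 ≡ 5820 (mod 6695)
1905^512 ≡ 5820^2 = 33872400 ≡ 2395 (mod 6695)
1905^1024 ≡ 2395^2 = 5736025 ≡ 5105 (mod 6695)
1905^2048 ≡ 5105^2 = 26061025 ≡ 4085 (mod 6695)
1905^3504 = 1905^2048 × 1905^1024 × 1905^256 × 1905^128 × 1905^32 × 1905^16 ≡ 4085 × 5105 × 5820 × 4345 × 5580 × 3285 (mod 6695).
Accumulate the product:
4085 × 5105 = 20853925 ≡ 5695
5695 × 5820 = 33144900 ≡ 4650
4650 × 4345 = 20204250 ≡ 5435
5435 × 5580 = 30327300 ≡ 5645
5645 × 3285 = 18543825 ≡ 5370

5370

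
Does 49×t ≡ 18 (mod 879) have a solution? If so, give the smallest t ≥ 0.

gcd(49, 879) = 1, so a unique solution mod 879 exists.
49⁻¹ ≡ 592 (mod 879).
t ≡ 592×18 ≡ 108 (mod 879).

108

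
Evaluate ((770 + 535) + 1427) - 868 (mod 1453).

770 + 535 = 1305
1305 + 1427 = 2732 ≡ 1279 (mod 1453)
1279 - 868 = 411

411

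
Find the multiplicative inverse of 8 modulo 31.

31 = 3·8 + 7
8 = 1·7 + 1
7 = 7·1 + 0
gcd(8, 31) = 1, so the inverse exists.
Back-substitute for 1:
1 = 1·8 − 1·7
  = −1·31 + 4·8
So 8⁻¹ ≡ 4 (mod 31).

4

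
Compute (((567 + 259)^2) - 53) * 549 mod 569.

160

567 + 259 = 826 ≡ 257 (mod 569)
(257)^2 ≡ 45 (mod 569)
45 - 53 = -8 ≡ 561 (mod 569)
561 * 549 = 307989 ≡ 160 (mod 569)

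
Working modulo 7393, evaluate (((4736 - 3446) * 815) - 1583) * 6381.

2503

4736 - 3446 = 1290
1290 * 815 = 1051350 ≡ 1544 (mod 7393)
1544 - 1583 = -39 ≡ 7354 (mod 7393)
7354 * 6381 = 46925874 ≡ 2503 (mod 7393)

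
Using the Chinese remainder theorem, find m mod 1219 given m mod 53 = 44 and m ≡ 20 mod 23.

53⁻¹ mod 23: 53*10 ≡ 1 (mod 23), so 53⁻¹ ≡ 10.
m = 44 + 53*((20 − 44)*10 mod 23) = 44 + 53*13 = 733.

733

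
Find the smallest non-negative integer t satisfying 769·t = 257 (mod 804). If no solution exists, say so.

gcd(769, 804) = 1, so a unique solution mod 804 exists.
769⁻¹ ≡ 781 (mod 804).
t ≡ 781·257 ≡ 521 (mod 804).

521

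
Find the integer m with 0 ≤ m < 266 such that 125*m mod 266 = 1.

83

By the extended Euclidean algorithm:
266 = 2·125 + 16
125 = 7·16 + 13
16 = 1·13 + 3
13 = 4·3 + 1
3 = 3·1 + 0
gcd(125, 266) = 1, so the inverse exists.
Bézout: 1 = −39·266 + 83·125.
So 125⁻¹ ≡ 83 (mod 266).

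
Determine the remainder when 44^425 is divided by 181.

425 in binary is 110101001, i.e. 425 = 256 + 128 + 32 + 8 + 1.
44^1 ≡ 44 (mod 181)
44^2 ≡ 44^2 = 1936 ≡ 126 (mod 181)
44^4 ≡ 126^2 = 15876 ≡ 129 (mod 181)
44^8 ≡ 129^2 = 16641 ≡ 170 (mod 181)
44^16 ≡ 170^2 = 28900 ≡ 121 (mod 181)
44^32 ≡ 121^2 = 14641 ≡ 161 (mod 181)
44^64 ≡ 161^2 = 25921 ≡ 38 (mod 181)
44^128 ≡ 38^2 = 1444 ≡ 177 (mod 181)
44^256 ≡ 177^2 = 31329 ≡ 16 (mod 181)
44^425 = 44^256 * 44^128 * 44^32 * 44^8 * 44^1 ≡ 16 * 177 * 161 * 170 * 44 (mod 181).
Accumulate the product:
16 * 177 = 2832 ≡ 117
117 * 161 = 18837 ≡ 13
13 * 170 = 2210 ≡ 38
38 * 44 = 1672 ≡ 43

43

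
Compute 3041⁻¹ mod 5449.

835

Apply the Euclidean algorithm and back-substitute:
5449 = 1*3041 + 2408
3041 = 1*2408 + 633
2408 = 3*633 + 509
633 = 1*509 + 124
509 = 4*124 + 13
124 = 9*13 + 7
13 = 1*7 + 6
7 = 1*6 + 1
6 = 6*1 + 0
gcd(3041, 5449) = 1, so the inverse exists.
Bézout: 1 = −466*5449 + 835*3041.
So 3041⁻¹ ≡ 835 (mod 5449).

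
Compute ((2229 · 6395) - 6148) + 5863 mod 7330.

2229 · 6395 = 14254455 ≡ 4935 (mod 7330)
4935 - 6148 = -1213 ≡ 6117 (mod 7330)
6117 + 5863 = 11980 ≡ 4650 (mod 7330)

4650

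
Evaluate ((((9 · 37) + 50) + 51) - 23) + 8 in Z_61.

53

9 · 37 = 333 ≡ 28 (mod 61)
28 + 50 = 78 ≡ 17 (mod 61)
17 + 51 = 68 ≡ 7 (mod 61)
7 - 23 = -16 ≡ 45 (mod 61)
45 + 8 = 53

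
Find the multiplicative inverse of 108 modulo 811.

398

By the extended Euclidean algorithm:
811 = 7·108 + 55
108 = 1·55 + 53
55 = 1·53 + 2
53 = 26·2 + 1
2 = 2·1 + 0
gcd(108, 811) = 1, so the inverse exists.
Back-substitute for 1:
1 = 1·53 − 26·2
  = −26·55 + 27·53
  = 27·108 − 53·55
  = −53·811 + 398·108
So 108⁻¹ ≡ 398 (mod 811).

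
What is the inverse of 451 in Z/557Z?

Run the extended Euclidean algorithm:
557 = 1·451 + 106
451 = 4·106 + 27
106 = 3·27 + 25
27 = 1·25 + 2
25 = 12·2 + 1
2 = 2·1 + 0
gcd(451, 557) = 1, so the inverse exists.
Bézout: 1 = 217·557 − 268·451.
So 451⁻¹ ≡ −268 ≡ 289 (mod 557).

289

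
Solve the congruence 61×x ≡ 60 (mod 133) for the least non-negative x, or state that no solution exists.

gcd(61, 133) = 1, so a unique solution mod 133 exists.
61⁻¹ ≡ 24 (mod 133).
x ≡ 24×60 ≡ 110 (mod 133).

110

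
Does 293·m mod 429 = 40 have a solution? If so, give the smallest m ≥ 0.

gcd(293, 429) = 1, so a unique solution mod 429 exists.
293⁻¹ ≡ 41 (mod 429).
m ≡ 41·40 ≡ 353 (mod 429).

353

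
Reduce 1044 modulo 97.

74

1044 = 10·97 + 74, so 1044 ≡ 74 (mod 97).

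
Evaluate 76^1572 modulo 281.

1572 in binary is 11000100100, i.e. 1572 = 1024 + 512 + 32 + 4.
76^1 ≡ 76 (mod 281)
76^2 ≡ 76^2 = 5776 ≡ 156 (mod 281)
76^4 ≡ 156^2 = 24336 ≡ 170 (mod 281)
76^8 ≡ 170^2 = 28900 ≡ 238 (mod 281)
76^16 ≡ 238^2 = 56644 ≡ 163 (mod 281)
76^32 ≡ 163^2 = 26569 ≡ 155 (mod 281)
76^64 ≡ 155^2 = 24025 ≡ 140 (mod 281)
76^128 ≡ 140^2 = 19600 ≡ 211 (mod 281)
76^256 ≡ 211^2 = 44521 ≡ 123 (mod 281)
76^512 ≡ 123^2 = 15129 ≡ 236 (mod 281)
76^1024 ≡ 236^2 = 55696 ≡ 58 (mod 281)
76^1572 = 76^1024 · 76^512 · 76^32 · 76^4 ≡ 58 · 236 · 155 · 170 (mod 281).
Accumulate the product:
58 · 236 = 13688 ≡ 200
200 · 155 = 31000 ≡ 90
90 · 170 = 15300 ≡ 126

126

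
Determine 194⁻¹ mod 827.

81

827 = 4×194 + 51
194 = 3×51 + 41
51 = 1×41 + 10
41 = 4×10 + 1
10 = 10×1 + 0
gcd(194, 827) = 1, so the inverse exists.
Back-substitute for 1:
1 = 1×41 − 4×10
  = −4×51 + 5×41
  = 5×194 − 19×51
  = −19×827 + 81×194
So 194⁻¹ ≡ 81 (mod 827).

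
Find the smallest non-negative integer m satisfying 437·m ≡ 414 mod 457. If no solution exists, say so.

25

gcd(437, 457) = 1, so a unique solution mod 457 exists.
437⁻¹ ≡ 297 (mod 457).
m ≡ 297·414 ≡ 25 (mod 457).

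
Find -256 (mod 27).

-256 = -10·27 + 14, so -256 ≡ 14 (mod 27).

14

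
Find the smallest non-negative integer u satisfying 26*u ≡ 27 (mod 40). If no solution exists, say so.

gcd(26, 40) = 2, and 2 does not divide 27.
So the congruence has no solution.

no solution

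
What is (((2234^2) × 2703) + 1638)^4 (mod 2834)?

2076

(2234)^2 ≡ 82 (mod 2834)
82 × 2703 = 221646 ≡ 594 (mod 2834)
594 + 1638 = 2232
(2232)^4 ≡ 2076 (mod 2834)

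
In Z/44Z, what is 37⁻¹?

25

Run the extended Euclidean algorithm:
44 = 1·37 + 7
37 = 5·7 + 2
7 = 3·2 + 1
2 = 2·1 + 0
gcd(37, 44) = 1, so the inverse exists.
Back-substitute for 1:
1 = 1·7 − 3·2
  = −3·37 + 16·7
  = 16·44 − 19·37
So 37⁻¹ ≡ −19 ≡ 25 (mod 44).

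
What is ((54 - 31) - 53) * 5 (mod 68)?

54

54 - 31 = 23
23 - 53 = -30 ≡ 38 (mod 68)
38 * 5 = 190 ≡ 54 (mod 68)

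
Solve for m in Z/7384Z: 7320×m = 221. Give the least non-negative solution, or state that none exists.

no solution

gcd(7320, 7384) = 8, and 8 does not divide 221.
So the congruence has no solution.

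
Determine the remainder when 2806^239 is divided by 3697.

314

Using repeated squaring:
239 in binary is 11101111, i.e. 239 = 128 + 64 + 32 + 8 + 4 + 2 + 1.
2806^1 ≡ 2806 (mod 3697)
2806^2 ≡ 2806^2 = 7873636 ≡ 2723 (mod 3697)
2806^4 ≡ 2723^2 = 7414729 ≡ 2244 (mod 3697)
2806^8 ≡ 2244^2 = 5035536 ≡ 222 (mod 3697)
2806^16 ≡ 222^2 = 49284 ≡ 1223 (mod 3697)
2806^32 ≡ 1223^2 = 1495729 ≡ 2141 (mod 3697)
2806^64 ≡ 2141^2 = 4583881 ≡ 3298 (mod 3697)
2806^128 ≡ 3298^2 = 10876804 ≡ 230 (mod 3697)
2806^239 = 2806^128 * 2806^64 * 2806^32 * 2806^8 * 2806^4 * 2806^2 * 2806^1 ≡ 230 * 3298 * 2141 * 222 * 2244 * 2723 * 2806 (mod 3697).
Accumulate the product:
230 * 3298 = 758540 ≡ 655
655 * 2141 = 1402355 ≡ 1192
1192 * 222 = 264624 ≡ 2137
2137 * 2244 = 4795428 ≡ 419
419 * 2723 = 1140937 ≡ 2261
2261 * 2806 = 6344366 ≡ 314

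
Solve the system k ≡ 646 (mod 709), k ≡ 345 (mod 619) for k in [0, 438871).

383506

709⁻¹ mod 619: 709*282 ≡ 1 (mod 619), so 709⁻¹ ≡ 282.
k = 646 + 709*((345 − 646)*282 mod 619) = 646 + 709*540 = 383506.
Check: 383506 mod 709 = 646, 383506 mod 619 = 345. ✓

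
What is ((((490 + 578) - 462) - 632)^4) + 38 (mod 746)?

490 + 578 = 1068 ≡ 322 (mod 746)
322 - 462 = -140 ≡ 606 (mod 746)
606 - 632 = -26 ≡ 720 (mod 746)
(720)^4 ≡ 424 (mod 746)
424 + 38 = 462

462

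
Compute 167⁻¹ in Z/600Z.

Run the extended Euclidean algorithm:
600 = 3×167 + 99
167 = 1×99 + 68
99 = 1×68 + 31
68 = 2×31 + 6
31 = 5×6 + 1
6 = 6×1 + 0
gcd(167, 600) = 1, so the inverse exists.
Back-substitute for 1:
1 = 1×31 − 5×6
  = −5×68 + 11×31
  = 11×99 − 16×68
  = −16×167 + 27×99
  = 27×600 − 97×167
So 167⁻¹ ≡ −97 ≡ 503 (mod 600).

503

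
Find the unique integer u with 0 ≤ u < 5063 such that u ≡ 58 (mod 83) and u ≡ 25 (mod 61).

83⁻¹ mod 61: 83×25 ≡ 1 (mod 61), so 83⁻¹ ≡ 25.
u = 58 + 83×((25 − 58)×25 mod 61) = 58 + 83×29 = 2465.
Check: 2465 mod 83 = 58, 2465 mod 61 = 25. ✓

2465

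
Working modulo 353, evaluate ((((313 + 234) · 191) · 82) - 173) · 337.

313 + 234 = 547 ≡ 194 (mod 353)
194 · 191 = 37054 ≡ 342 (mod 353)
342 · 82 = 28044 ≡ 157 (mod 353)
157 - 173 = -16 ≡ 337 (mod 353)
337 · 337 = 113569 ≡ 256 (mod 353)

256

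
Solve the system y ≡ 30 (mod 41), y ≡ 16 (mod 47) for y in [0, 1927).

41⁻¹ mod 47: 41×39 ≡ 1 (mod 47), so 41⁻¹ ≡ 39.
y = 30 + 41×((16 − 30)×39 mod 47) = 30 + 41×18 = 768.

768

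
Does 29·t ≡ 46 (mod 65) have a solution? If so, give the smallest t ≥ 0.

24

gcd(29, 65) = 1, so a unique solution mod 65 exists.
29⁻¹ ≡ 9 (mod 65).
t ≡ 9·46 ≡ 24 (mod 65).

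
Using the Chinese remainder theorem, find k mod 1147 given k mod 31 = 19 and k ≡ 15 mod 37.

31⁻¹ mod 37: 31×6 ≡ 1 (mod 37), so 31⁻¹ ≡ 6.
k = 19 + 31×((15 − 19)×6 mod 37) = 19 + 31×13 = 422.

422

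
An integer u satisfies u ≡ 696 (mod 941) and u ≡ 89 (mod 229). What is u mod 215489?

941⁻¹ mod 229: 941*55 ≡ 1 (mod 229), so 941⁻¹ ≡ 55.
u = 696 + 941*((89 − 696)*55 mod 229) = 696 + 941*49 = 46805.
Check: 46805 mod 941 = 696, 46805 mod 229 = 89. ✓

46805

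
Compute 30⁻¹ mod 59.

2

Apply the Euclidean algorithm and back-substitute:
59 = 1*30 + 29
30 = 1*29 + 1
29 = 29*1 + 0
gcd(30, 59) = 1, so the inverse exists.
Bézout: 1 = −1*59 + 2*30.
So 30⁻¹ ≡ 2 (mod 59).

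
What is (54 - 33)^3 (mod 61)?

50

54 - 33 = 21
(21)^3 ≡ 50 (mod 61)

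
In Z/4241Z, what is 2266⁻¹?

4241 = 1×2266 + 1975
2266 = 1×1975 + 291
1975 = 6×291 + 229
291 = 1×229 + 62
229 = 3×62 + 43
62 = 1×43 + 19
43 = 2×19 + 5
19 = 3×5 + 4
5 = 1×4 + 1
4 = 4×1 + 0
gcd(2266, 4241) = 1, so the inverse exists.
Back-substitute for 1:
1 = 1×5 − 1×4
  = −1×19 + 4×5
  = 4×43 − 9×19
  = −9×62 + 13×43
  = 13×229 − 48×62
  = −48×291 + 61×229
  = 61×1975 − 414×291
  = −414×2266 + 475×1975
  = 475×4241 − 889×2266
So 2266⁻¹ ≡ −889 ≡ 3352 (mod 4241).

3352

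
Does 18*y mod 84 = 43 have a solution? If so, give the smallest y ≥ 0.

no solution

gcd(18, 84) = 6, and 6 does not divide 43.
So the congruence has no solution.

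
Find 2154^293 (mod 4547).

3126

Compute successive squares:
293 in binary is 100100101, i.e. 293 = 256 + 32 + 4 + 1.
2154^1 ≡ 2154 (mod 4547)
2154^2 ≡ 2154^2 = 4639716 ≡ 1776 (mod 4547)
2154^4 ≡ 1776^2 = 3154176 ≡ 3105 (mod 4547)
2154^8 ≡ 3105^2 = 9641025 ≡ 1385 (mod 4547)
2154^16 ≡ 1385^2 = 1918225 ≡ 3938 (mod 4547)
2154^32 ≡ 3938^2 = 15507844 ≡ 2574 (mod 4547)
2154^64 ≡ 2574^2 = 6625476 ≡ 497 (mod 4547)
2154^128 ≡ 497^2 = 247009 ≡ 1471 (mod 4547)
2154^256 ≡ 1471^2 = 2163841 ≡ 4016 (mod 4547)
2154^293 = 2154^256 · 2154^32 · 2154^4 · 2154^1 ≡ 4016 · 2574 · 3105 · 2154 (mod 4547).
Accumulate the product:
4016 · 2574 = 10337184 ≡ 1853
1853 · 3105 = 5753565 ≡ 1610
1610 · 2154 = 3467940 ≡ 3126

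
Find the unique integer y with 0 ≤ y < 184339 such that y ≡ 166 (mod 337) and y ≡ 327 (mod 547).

178102

337⁻¹ mod 547: 337*112 ≡ 1 (mod 547), so 337⁻¹ ≡ 112.
y = 166 + 337*((327 − 166)*112 mod 547) = 166 + 337*528 = 178102.
Check: 178102 mod 337 = 166, 178102 mod 547 = 327. ✓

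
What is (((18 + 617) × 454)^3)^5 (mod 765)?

710

18 + 617 = 635
635 × 454 = 288290 ≡ 650 (mod 765)
(650)^3 ≡ 710 (mod 765)
(710)^5 ≡ 710 (mod 765)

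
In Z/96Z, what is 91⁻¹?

Apply the Euclidean algorithm and back-substitute:
96 = 1·91 + 5
91 = 18·5 + 1
5 = 5·1 + 0
gcd(91, 96) = 1, so the inverse exists.
Back-substitute for 1:
1 = 1·91 − 18·5
  = −18·96 + 19·91
So 91⁻¹ ≡ 19 (mod 96).

19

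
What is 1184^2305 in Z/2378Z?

2305 in binary is 100100000001, i.e. 2305 = 2048 + 256 + 1.
1184^1 ≡ 1184 (mod 2378)
1184^2 ≡ 1184^2 = 1401856 ≡ 1214 (mod 2378)
1184^4 ≡ 1214^2 = 1473796 ≡ 1814 (mod 2378)
1184^8 ≡ 1814^2 = 3290596 ≡ 1822 (mod 2378)
1184^16 ≡ 1822^2 = 3319684 ≡ 2374 (mod 2378)
1184^32 ≡ 2374^2 = 5635876 ≡ 16 (mod 2378)
1184^64 ≡ 16^2 = 256 (mod 2378)
1184^128 ≡ 256^2 = 65536 ≡ 1330 (mod 2378)
1184^256 ≡ 1330^2 = 1768900 ≡ 2046 (mod 2378)
1184^512 ≡ 2046^2 = 4186116 ≡ 836 (mod 2378)
1184^1024 ≡ 836^2 = 698896 ≡ 2142 (mod 2378)
1184^2048 ≡ 2142^2 = 4588164 ≡ 1002 (mod 2378)
1184^2305 = 1184^2048 · 1184^256 · 1184^1 ≡ 1002 · 2046 · 1184 (mod 2378).
Accumulate the product:
1002 · 2046 = 2050092 ≡ 256
256 · 1184 = 303104 ≡ 1098

1098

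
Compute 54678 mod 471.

42

54678 = 116*471 + 42, so 54678 ≡ 42 (mod 471).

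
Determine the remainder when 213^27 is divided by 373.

163

Compute successive squares:
27 in binary is 11011, i.e. 27 = 16 + 8 + 2 + 1.
213^1 ≡ 213 (mod 373)
213^2 ≡ 213^2 = 45369 ≡ 236 (mod 373)
213^4 ≡ 236^2 = 55696 ≡ 119 (mod 373)
213^8 ≡ 119^2 = 14161 ≡ 360 (mod 373)
213^16 ≡ 360^2 = 129600 ≡ 169 (mod 373)
213^27 = 213^16 × 213^8 × 213^2 × 213^1 ≡ 169 × 360 × 236 × 213 (mod 373).
Accumulate the product:
169 × 360 = 60840 ≡ 41
41 × 236 = 9676 ≡ 351
351 × 213 = 74763 ≡ 163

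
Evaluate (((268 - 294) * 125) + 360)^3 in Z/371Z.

268 - 294 = -26 ≡ 345 (mod 371)
345 * 125 = 43125 ≡ 89 (mod 371)
89 + 360 = 449 ≡ 78 (mod 371)
(78)^3 ≡ 43 (mod 371)

43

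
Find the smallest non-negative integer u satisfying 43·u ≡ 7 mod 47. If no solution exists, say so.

10

gcd(43, 47) = 1, so a unique solution mod 47 exists.
43⁻¹ ≡ 35 (mod 47).
u ≡ 35·7 ≡ 10 (mod 47).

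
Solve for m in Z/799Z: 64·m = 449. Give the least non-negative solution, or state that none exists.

gcd(64, 799) = 1, so a unique solution mod 799 exists.
64⁻¹ ≡ 412 (mod 799).
m ≡ 412·449 ≡ 419 (mod 799).

419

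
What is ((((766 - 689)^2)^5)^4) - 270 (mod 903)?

220

766 - 689 = 77
(77)^2 ≡ 511 (mod 903)
(511)^5 ≡ 616 (mod 903)
(616)^4 ≡ 490 (mod 903)
490 - 270 = 220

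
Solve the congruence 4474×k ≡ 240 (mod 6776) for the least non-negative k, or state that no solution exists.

2340

gcd(4474, 6776) = 2, and 2 | 240, so solutions exist.
Divide through by 2: 2237×k ≡ 120 (mod 3388).
2237⁻¹ ≡ 2137 (mod 3388).
k ≡ 2137×120 ≡ 2340 (mod 3388).
The smallest non-negative solution is k = 2340.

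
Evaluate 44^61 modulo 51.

44^1 ≡ 44 (mod 51)
44^2 ≡ 44^2 = 1936 ≡ 49 (mod 51)
44^4 ≡ 49^2 = 2401 ≡ 4 (mod 51)
44^8 ≡ 4^2 = 16 (mod 51)
44^16 ≡ 16^2 = 256 ≡ 1 (mod 51)
44^32 ≡ 1^2 = 1 (mod 51)
44^61 = 44^32 · 44^16 · 44^8 · 44^4 · 44^1 ≡ 1 · 1 · 16 · 4 · 44 (mod 51).
Accumulate the product:
1 · 1 = 1
1 · 16 = 16
16 · 4 = 64 ≡ 13
13 · 44 = 572 ≡ 11

11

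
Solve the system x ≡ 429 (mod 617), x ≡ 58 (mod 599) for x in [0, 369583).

254633

617⁻¹ mod 599: 617*233 ≡ 1 (mod 599), so 617⁻¹ ≡ 233.
x = 429 + 617*((58 − 429)*233 mod 599) = 429 + 617*412 = 254633.
Check: 254633 mod 617 = 429, 254633 mod 599 = 58. ✓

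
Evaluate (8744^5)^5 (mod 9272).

(8744)^5 ≡ 6800 (mod 9272)
(6800)^5 ≡ 2400 (mod 9272)

2400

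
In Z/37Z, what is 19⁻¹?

Run the extended Euclidean algorithm:
37 = 1×19 + 18
19 = 1×18 + 1
18 = 18×1 + 0
gcd(19, 37) = 1, so the inverse exists.
Bézout: 1 = −1×37 + 2×19.
So 19⁻¹ ≡ 2 (mod 37).

2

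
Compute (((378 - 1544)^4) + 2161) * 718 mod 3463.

378 - 1544 = -1166 ≡ 2297 (mod 3463)
(2297)^4 ≡ 1425 (mod 3463)
1425 + 2161 = 3586 ≡ 123 (mod 3463)
123 * 718 = 88314 ≡ 1739 (mod 3463)

1739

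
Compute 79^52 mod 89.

45

By square-and-multiply:
52 in binary is 110100, i.e. 52 = 32 + 16 + 4.
79^1 ≡ 79 (mod 89)
79^2 ≡ 79^2 = 6241 ≡ 11 (mod 89)
79^4 ≡ 11^2 = 121 ≡ 32 (mod 89)
79^8 ≡ 32^2 = 1024 ≡ 45 (mod 89)
79^16 ≡ 45^2 = 2025 ≡ 67 (mod 89)
79^32 ≡ 67^2 = 4489 ≡ 39 (mod 89)
79^52 = 79^32 · 79^16 · 79^4 ≡ 39 · 67 · 32 (mod 89).
Accumulate the product:
39 · 67 = 2613 ≡ 32
32 · 32 = 1024 ≡ 45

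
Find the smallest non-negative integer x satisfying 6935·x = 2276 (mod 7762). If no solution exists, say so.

5028

gcd(6935, 7762) = 1, so a unique solution mod 7762 exists.
6935⁻¹ ≡ 657 (mod 7762).
x ≡ 657·2276 ≡ 5028 (mod 7762).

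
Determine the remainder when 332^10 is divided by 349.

269

Using repeated squaring:
10 in binary is 1010, i.e. 10 = 8 + 2.
332^1 ≡ 332 (mod 349)
332^2 ≡ 332^2 = 110224 ≡ 289 (mod 349)
332^4 ≡ 289^2 = 83521 ≡ 110 (mod 349)
332^8 ≡ 110^2 = 12100 ≡ 234 (mod 349)
332^10 = 332^8 × 332^2 ≡ 234 × 289 (mod 349).
234 × 289 = 67626 ≡ 269 (mod 349).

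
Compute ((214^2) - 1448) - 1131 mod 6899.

1823

(214)^2 ≡ 4402 (mod 6899)
4402 - 1448 = 2954
2954 - 1131 = 1823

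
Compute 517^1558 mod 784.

281

By square-and-multiply:
1558 in binary is 11000010110, i.e. 1558 = 1024 + 512 + 16 + 4 + 2.
517^1 ≡ 517 (mod 784)
517^2 ≡ 517^2 = 267289 ≡ 729 (mod 784)
517^4 ≡ 729^2 = 531441 ≡ 673 (mod 784)
517^8 ≡ 673^2 = 452929 ≡ 561 (mod 784)
517^16 ≡ 561^2 = 314721 ≡ 337 (mod 784)
517^32 ≡ 337^2 = 113569 ≡ 673 (mod 784)
517^64 ≡ 673^2 = 452929 ≡ 561 (mod 784)
517^128 ≡ 561^2 = 314721 ≡ 337 (mod 784)
517^256 ≡ 337^2 = 113569 ≡ 673 (mod 784)
517^512 ≡ 673^2 = 452929 ≡ 561 (mod 784)
517^1024 ≡ 561^2 = 314721 ≡ 337 (mod 784)
517^1558 = 517^1024 * 517^512 * 517^16 * 517^4 * 517^2 ≡ 337 * 561 * 337 * 673 * 729 (mod 784).
Accumulate the product:
337 * 561 = 189057 ≡ 113
113 * 337 = 38081 ≡ 449
449 * 673 = 302177 ≡ 337
337 * 729 = 245673 ≡ 281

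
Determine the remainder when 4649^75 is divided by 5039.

75 in binary is 1001011, i.e. 75 = 64 + 8 + 2 + 1.
4649^1 ≡ 4649 (mod 5039)
4649^2 ≡ 4649^2 = 21613201 ≡ 930 (mod 5039)
4649^4 ≡ 930^2 = 864900 ≡ 3231 (mod 5039)
4649^8 ≡ 3231^2 = 10439361 ≡ 3592 (mod 5039)
4649^16 ≡ 3592^2 = 12902464 ≡ 2624 (mod 5039)
4649^32 ≡ 2624^2 = 6885376 ≡ 2102 (mod 5039)
4649^64 ≡ 2102^2 = 4418404 ≡ 4240 (mod 5039)
4649^75 = 4649^64 × 4649^8 × 4649^2 × 4649^1 ≡ 4240 × 3592 × 930 × 4649 (mod 5039).
Accumulate the product:
4240 × 3592 = 15230080 ≡ 2222
2222 × 930 = 2066460 ≡ 470
470 × 4649 = 2185030 ≡ 3143

3143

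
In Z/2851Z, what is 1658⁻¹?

2103

2851 = 1·1658 + 1193
1658 = 1·1193 + 465
1193 = 2·465 + 263
465 = 1·263 + 202
263 = 1·202 + 61
202 = 3·61 + 19
61 = 3·19 + 4
19 = 4·4 + 3
4 = 1·3 + 1
3 = 3·1 + 0
gcd(1658, 2851) = 1, so the inverse exists.
Back-substitute for 1:
1 = 1·4 − 1·3
  = −1·19 + 5·4
  = 5·61 − 16·19
  = −16·202 + 53·61
  = 53·263 − 69·202
  = −69·465 + 122·263
  = 122·1193 − 313·465
  = −313·1658 + 435·1193
  = 435·2851 − 748·1658
So 1658⁻¹ ≡ −748 ≡ 2103 (mod 2851).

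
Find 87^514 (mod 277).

By square-and-multiply:
514 in binary is 1000000010, i.e. 514 = 512 + 2.
87^1 ≡ 87 (mod 277)
87^2 ≡ 87^2 = 7569 ≡ 90 (mod 277)
87^4 ≡ 90^2 = 8100 ≡ 67 (mod 277)
87^8 ≡ 67^2 = 4489 ≡ 57 (mod 277)
87^16 ≡ 57^2 = 3249 ≡ 202 (mod 277)
87^32 ≡ 202^2 = 40804 ≡ 85 (mod 277)
87^64 ≡ 85^2 = 7225 ≡ 23 (mod 277)
87^128 ≡ 23^2 = 529 ≡ 252 (mod 277)
87^256 ≡ 252^2 = 63504 ≡ 71 (mod 277)
87^512 ≡ 71^2 = 5041 ≡ 55 (mod 277)
87^514 = 87^512 · 87^2 ≡ 55 · 90 (mod 277).
55 · 90 = 4950 ≡ 241 (mod 277).

241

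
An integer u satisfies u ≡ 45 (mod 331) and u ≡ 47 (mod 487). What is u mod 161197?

76506

331⁻¹ mod 487: 331*359 ≡ 1 (mod 487), so 331⁻¹ ≡ 359.
u = 45 + 331*((47 − 45)*359 mod 487) = 45 + 331*231 = 76506.
Check: 76506 mod 331 = 45, 76506 mod 487 = 47. ✓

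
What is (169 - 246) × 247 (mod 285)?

169 - 246 = -77 ≡ 208 (mod 285)
208 × 247 = 51376 ≡ 76 (mod 285)

76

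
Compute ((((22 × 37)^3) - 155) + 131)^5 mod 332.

256

22 × 37 = 814 ≡ 150 (mod 332)
(150)^3 ≡ 220 (mod 332)
220 - 155 = 65
65 + 131 = 196
(196)^5 ≡ 256 (mod 332)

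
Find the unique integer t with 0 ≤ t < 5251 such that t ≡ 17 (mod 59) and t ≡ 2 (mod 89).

2672

59⁻¹ mod 89: 59×86 ≡ 1 (mod 89), so 59⁻¹ ≡ 86.
t = 17 + 59×((2 − 17)×86 mod 89) = 17 + 59×45 = 2672.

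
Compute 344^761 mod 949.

By square-and-multiply:
761 in binary is 1011111001, i.e. 761 = 512 + 128 + 64 + 32 + 16 + 8 + 1.
344^1 ≡ 344 (mod 949)
344^2 ≡ 344^2 = 118336 ≡ 660 (mod 949)
344^4 ≡ 660^2 = 435600 ≡ 9 (mod 949)
344^8 ≡ 9^2 = 81 (mod 949)
344^16 ≡ 81^2 = 6561 ≡ 867 (mod 949)
344^32 ≡ 867^2 = 751689 ≡ 81 (mod 949)
344^64 ≡ 81^2 = 6561 ≡ 867 (mod 949)
344^128 ≡ 867^2 = 751689 ≡ 81 (mod 949)
344^256 ≡ 81^2 = 6561 ≡ 867 (mod 949)
344^512 ≡ 867^2 = 751689 ≡ 81 (mod 949)
344^761 = 344^512 × 344^128 × 344^64 × 344^32 × 344^16 × 344^8 × 344^1 ≡ 81 × 81 × 867 × 81 × 867 × 81 × 344 (mod 949).
Accumulate the product:
81 × 81 = 6561 ≡ 867
867 × 867 = 751689 ≡ 81
81 × 81 = 6561 ≡ 867
867 × 867 = 751689 ≡ 81
81 × 81 = 6561 ≡ 867
867 × 344 = 298248 ≡ 262

262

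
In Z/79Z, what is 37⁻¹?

47

Run the extended Euclidean algorithm:
79 = 2×37 + 5
37 = 7×5 + 2
5 = 2×2 + 1
2 = 2×1 + 0
gcd(37, 79) = 1, so the inverse exists.
Back-substitute for 1:
1 = 1×5 − 2×2
  = −2×37 + 15×5
  = 15×79 − 32×37
So 37⁻¹ ≡ −32 ≡ 47 (mod 79).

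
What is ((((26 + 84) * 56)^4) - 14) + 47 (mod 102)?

26 + 84 = 110 ≡ 8 (mod 102)
8 * 56 = 448 ≡ 40 (mod 102)
(40)^4 ≡ 4 (mod 102)
4 - 14 = -10 ≡ 92 (mod 102)
92 + 47 = 139 ≡ 37 (mod 102)

37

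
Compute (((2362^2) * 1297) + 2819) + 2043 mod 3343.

1140

(2362)^2 ≡ 2920 (mod 3343)
2920 * 1297 = 3787240 ≡ 2964 (mod 3343)
2964 + 2819 = 5783 ≡ 2440 (mod 3343)
2440 + 2043 = 4483 ≡ 1140 (mod 3343)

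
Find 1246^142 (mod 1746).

142 in binary is 10001110, i.e. 142 = 128 + 8 + 4 + 2.
1246^1 ≡ 1246 (mod 1746)
1246^2 ≡ 1246^2 = 1552516 ≡ 322 (mod 1746)
1246^4 ≡ 322^2 = 103684 ≡ 670 (mod 1746)
1246^8 ≡ 670^2 = 448900 ≡ 178 (mod 1746)
1246^16 ≡ 178^2 = 31684 ≡ 256 (mod 1746)
1246^32 ≡ 256^2 = 65536 ≡ 934 (mod 1746)
1246^64 ≡ 934^2 = 872356 ≡ 1102 (mod 1746)
1246^128 ≡ 1102^2 = 1214404 ≡ 934 (mod 1746)
1246^142 = 1246^128 · 1246^8 · 1246^4 · 1246^2 ≡ 934 · 178 · 670 · 322 (mod 1746).
Accumulate the product:
934 · 178 = 166252 ≡ 382
382 · 670 = 255940 ≡ 1024
1024 · 322 = 329728 ≡ 1480

1480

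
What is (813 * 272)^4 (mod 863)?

813 * 272 = 221136 ≡ 208 (mod 863)
(208)^4 ≡ 51 (mod 863)

51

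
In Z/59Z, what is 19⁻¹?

28

59 = 3·19 + 2
19 = 9·2 + 1
2 = 2·1 + 0
gcd(19, 59) = 1, so the inverse exists.
Bézout: 1 = −9·59 + 28·19.
So 19⁻¹ ≡ 28 (mod 59).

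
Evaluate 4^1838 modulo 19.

1838 in binary is 11100101110, i.e. 1838 = 1024 + 512 + 256 + 32 + 8 + 4 + 2.
4^1 ≡ 4 (mod 19)
4^2 ≡ 4^2 = 16 (mod 19)
4^4 ≡ 16^2 = 256 ≡ 9 (mod 19)
4^8 ≡ 9^2 = 81 ≡ 5 (mod 19)
4^16 ≡ 5^2 = 25 ≡ 6 (mod 19)
4^32 ≡ 6^2 = 36 ≡ 17 (mod 19)
4^64 ≡ 17^2 = 289 ≡ 4 (mod 19)
4^128 ≡ 4^2 = 16 (mod 19)
4^256 ≡ 16^2 = 256 ≡ 9 (mod 19)
4^512 ≡ 9^2 = 81 ≡ 5 (mod 19)
4^1024 ≡ 5^2 = 25 ≡ 6 (mod 19)
4^1838 = 4^1024 × 4^512 × 4^256 × 4^32 × 4^8 × 4^4 × 4^2 ≡ 6 × 5 × 9 × 17 × 5 × 9 × 16 (mod 19).
Accumulate the product:
6 × 5 = 30 ≡ 11
11 × 9 = 99 ≡ 4
4 × 17 = 68 ≡ 11
11 × 5 = 55 ≡ 17
17 × 9 = 153 ≡ 1
1 × 16 = 16

16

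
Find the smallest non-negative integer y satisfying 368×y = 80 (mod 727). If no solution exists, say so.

gcd(368, 727) = 1, so a unique solution mod 727 exists.
368⁻¹ ≡ 81 (mod 727).
y ≡ 81×80 ≡ 664 (mod 727).

664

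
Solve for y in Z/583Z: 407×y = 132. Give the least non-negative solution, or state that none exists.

gcd(407, 583) = 11, and 11 | 132, so solutions exist.
Divide through by 11: 37×y = 12 (mod 53).
37⁻¹ ≡ 43 (mod 53).
y ≡ 43×12 ≡ 39 (mod 53).
The smallest non-negative solution is y = 39.

39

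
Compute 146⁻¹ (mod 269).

269 = 1*146 + 123
146 = 1*123 + 23
123 = 5*23 + 8
23 = 2*8 + 7
8 = 1*7 + 1
7 = 7*1 + 0
gcd(146, 269) = 1, so the inverse exists.
Bézout: 1 = 19*269 − 35*146.
So 146⁻¹ ≡ −35 ≡ 234 (mod 269).

234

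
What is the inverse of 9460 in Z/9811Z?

8078

Apply the Euclidean algorithm and back-substitute:
9811 = 1*9460 + 351
9460 = 26*351 + 334
351 = 1*334 + 17
334 = 19*17 + 11
17 = 1*11 + 6
11 = 1*6 + 5
6 = 1*5 + 1
5 = 5*1 + 0
gcd(9460, 9811) = 1, so the inverse exists.
Back-substitute for 1:
1 = 1*6 − 1*5
  = −1*11 + 2*6
  = 2*17 − 3*11
  = −3*334 + 59*17
  = 59*351 − 62*334
  = −62*9460 + 1671*351
  = 1671*9811 − 1733*9460
So 9460⁻¹ ≡ −1733 ≡ 8078 (mod 9811).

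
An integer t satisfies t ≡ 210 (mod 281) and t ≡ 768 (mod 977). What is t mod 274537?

21285

281⁻¹ mod 977: 281·226 ≡ 1 (mod 977), so 281⁻¹ ≡ 226.
t = 210 + 281·((768 − 210)·226 mod 977) = 210 + 281·75 = 21285.
Check: 21285 mod 281 = 210, 21285 mod 977 = 768. ✓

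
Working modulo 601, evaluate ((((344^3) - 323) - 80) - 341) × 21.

472

(344)^3 ≡ 51 (mod 601)
51 - 323 = -272 ≡ 329 (mod 601)
329 - 80 = 249
249 - 341 = -92 ≡ 509 (mod 601)
509 × 21 = 10689 ≡ 472 (mod 601)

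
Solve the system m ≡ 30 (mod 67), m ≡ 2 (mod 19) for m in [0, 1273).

67⁻¹ mod 19: 67*2 ≡ 1 (mod 19), so 67⁻¹ ≡ 2.
m = 30 + 67*((2 − 30)*2 mod 19) = 30 + 67*1 = 97.

97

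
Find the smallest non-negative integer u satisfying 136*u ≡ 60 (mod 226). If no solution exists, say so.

37

gcd(136, 226) = 2, and 2 | 60, so solutions exist.
Divide through by 2: 68*u ≡ 30 mod 113.
68⁻¹ ≡ 5 (mod 113).
u ≡ 5*30 ≡ 37 (mod 113).
The smallest non-negative solution is u = 37.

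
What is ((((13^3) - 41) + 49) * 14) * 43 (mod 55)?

(13)^3 ≡ 52 (mod 55)
52 - 41 = 11
11 + 49 = 60 ≡ 5 (mod 55)
5 * 14 = 70 ≡ 15 (mod 55)
15 * 43 = 645 ≡ 40 (mod 55)

40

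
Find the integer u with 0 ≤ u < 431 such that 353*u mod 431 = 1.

431 = 1·353 + 78
353 = 4·78 + 41
78 = 1·41 + 37
41 = 1·37 + 4
37 = 9·4 + 1
4 = 4·1 + 0
gcd(353, 431) = 1, so the inverse exists.
Back-substitute for 1:
1 = 1·37 − 9·4
  = −9·41 + 10·37
  = 10·78 − 19·41
  = −19·353 + 86·78
  = 86·431 − 105·353
So 353⁻¹ ≡ −105 ≡ 326 (mod 431).

326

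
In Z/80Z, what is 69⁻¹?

29

Run the extended Euclidean algorithm:
80 = 1×69 + 11
69 = 6×11 + 3
11 = 3×3 + 2
3 = 1×2 + 1
2 = 2×1 + 0
gcd(69, 80) = 1, so the inverse exists.
Back-substitute for 1:
1 = 1×3 − 1×2
  = −1×11 + 4×3
  = 4×69 − 25×11
  = −25×80 + 29×69
So 69⁻¹ ≡ 29 (mod 80).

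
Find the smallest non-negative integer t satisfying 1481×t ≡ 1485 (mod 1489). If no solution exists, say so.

gcd(1481, 1489) = 1, so a unique solution mod 1489 exists.
1481⁻¹ ≡ 186 (mod 1489).
t ≡ 186×1485 ≡ 745 (mod 1489).

745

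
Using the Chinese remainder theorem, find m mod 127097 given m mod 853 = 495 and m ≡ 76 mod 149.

853⁻¹ mod 149: 853*109 ≡ 1 (mod 149), so 853⁻¹ ≡ 109.
m = 495 + 853*((76 − 495)*109 mod 149) = 495 + 853*72 = 61911.
Check: 61911 mod 853 = 495, 61911 mod 149 = 76. ✓

61911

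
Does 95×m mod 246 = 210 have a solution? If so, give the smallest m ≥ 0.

gcd(95, 246) = 1, so a unique solution mod 246 exists.
95⁻¹ ≡ 101 (mod 246).
m ≡ 101×210 ≡ 54 (mod 246).

54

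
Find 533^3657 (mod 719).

353

3657 in binary is 111001001001, i.e. 3657 = 2048 + 1024 + 512 + 64 + 8 + 1.
533^1 ≡ 533 (mod 719)
533^2 ≡ 533^2 = 284089 ≡ 84 (mod 719)
533^4 ≡ 84^2 = 7056 ≡ 585 (mod 719)
533^8 ≡ 585^2 = 342225 ≡ 700 (mod 719)
533^16 ≡ 700^2 = 490000 ≡ 361 (mod 719)
533^32 ≡ 361^2 = 130321 ≡ 182 (mod 719)
533^64 ≡ 182^2 = 33124 ≡ 50 (mod 719)
533^128 ≡ 50^2 = 2500 ≡ 343 (mod 719)
533^256 ≡ 343^2 = 117649 ≡ 452 (mod 719)
533^512 ≡ 452^2 = 204304 ≡ 108 (mod 719)
533^1024 ≡ 108^2 = 11664 ≡ 160 (mod 719)
533^2048 ≡ 160^2 = 25600 ≡ 435 (mod 719)
533^3657 = 533^2048 * 533^1024 * 533^512 * 533^64 * 533^8 * 533^1 ≡ 435 * 160 * 108 * 50 * 700 * 533 (mod 719).
Accumulate the product:
435 * 160 = 69600 ≡ 576
576 * 108 = 62208 ≡ 374
374 * 50 = 18700 ≡ 6
6 * 700 = 4200 ≡ 605
605 * 533 = 322465 ≡ 353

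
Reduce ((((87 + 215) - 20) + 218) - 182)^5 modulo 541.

87 + 215 = 302
302 - 20 = 282
282 + 218 = 500
500 - 182 = 318
(318)^5 ≡ 456 (mod 541)

456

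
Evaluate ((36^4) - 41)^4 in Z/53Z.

(36)^4 ≡ 46 (mod 53)
46 - 41 = 5
(5)^4 ≡ 42 (mod 53)

42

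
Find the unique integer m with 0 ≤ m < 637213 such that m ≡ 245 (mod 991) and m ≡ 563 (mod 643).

12137

991⁻¹ mod 643: 991·364 ≡ 1 (mod 643), so 991⁻¹ ≡ 364.
m = 245 + 991·((563 − 245)·364 mod 643) = 245 + 991·12 = 12137.
Check: 12137 mod 991 = 245, 12137 mod 643 = 563. ✓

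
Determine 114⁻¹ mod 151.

By the extended Euclidean algorithm:
151 = 1*114 + 37
114 = 3*37 + 3
37 = 12*3 + 1
3 = 3*1 + 0
gcd(114, 151) = 1, so the inverse exists.
Back-substitute for 1:
1 = 1*37 − 12*3
  = −12*114 + 37*37
  = 37*151 − 49*114
So 114⁻¹ ≡ −49 ≡ 102 (mod 151).

102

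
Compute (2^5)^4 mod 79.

(2)^5 ≡ 32 (mod 79)
(32)^4 ≡ 9 (mod 79)

9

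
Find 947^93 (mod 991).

50

93 in binary is 1011101, i.e. 93 = 64 + 16 + 8 + 4 + 1.
947^1 ≡ 947 (mod 991)
947^2 ≡ 947^2 = 896809 ≡ 945 (mod 991)
947^4 ≡ 945^2 = 893025 ≡ 134 (mod 991)
947^8 ≡ 134^2 = 17956 ≡ 118 (mod 991)
947^16 ≡ 118^2 = 13924 ≡ 50 (mod 991)
947^32 ≡ 50^2 = 2500 ≡ 518 (mod 991)
947^64 ≡ 518^2 = 268324 ≡ 754 (mod 991)
947^93 = 947^64 * 947^16 * 947^8 * 947^4 * 947^1 ≡ 754 * 50 * 118 * 134 * 947 (mod 991).
Accumulate the product:
754 * 50 = 37700 ≡ 42
42 * 118 = 4956 ≡ 1
1 * 134 = 134
134 * 947 = 126898 ≡ 50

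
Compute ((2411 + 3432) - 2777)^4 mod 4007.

2411 + 3432 = 5843 ≡ 1836 (mod 4007)
1836 - 2777 = -941 ≡ 3066 (mod 4007)
(3066)^4 ≡ 349 (mod 4007)

349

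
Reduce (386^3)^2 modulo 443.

(386)^3 ≡ 424 (mod 443)
(424)^2 ≡ 361 (mod 443)

361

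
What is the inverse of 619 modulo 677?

Apply the Euclidean algorithm and back-substitute:
677 = 1·619 + 58
619 = 10·58 + 39
58 = 1·39 + 19
39 = 2·19 + 1
19 = 19·1 + 0
gcd(619, 677) = 1, so the inverse exists.
Bézout: 1 = −32·677 + 35·619.
So 619⁻¹ ≡ 35 (mod 677).

35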